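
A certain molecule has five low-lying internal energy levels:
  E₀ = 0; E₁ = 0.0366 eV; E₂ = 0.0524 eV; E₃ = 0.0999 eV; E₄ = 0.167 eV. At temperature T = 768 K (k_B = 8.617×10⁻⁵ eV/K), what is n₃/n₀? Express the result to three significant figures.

k_BT = 8.617×10⁻⁵ × 768 K = 0.066179 eV.
n₃/n₀ = exp[−(E₃−E₀)/kT] = exp(−(0.0999 eV)/(0.066179 eV)) = exp(-1.5095) = 0.221.

0.221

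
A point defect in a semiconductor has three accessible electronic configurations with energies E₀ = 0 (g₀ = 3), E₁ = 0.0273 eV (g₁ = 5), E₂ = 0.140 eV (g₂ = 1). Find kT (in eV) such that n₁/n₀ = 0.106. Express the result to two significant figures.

0.0099 eV

n₁/n₀ = (g₁/g₀) exp[−(E₁−E₀)/kT] = 0.106.
⇒ (E₁−E₀)/kT = ln((5/3)/0.106) = ln(15.72) = 2.755.
kT = 0.0273 eV / 2.755 = 0.0099 eV.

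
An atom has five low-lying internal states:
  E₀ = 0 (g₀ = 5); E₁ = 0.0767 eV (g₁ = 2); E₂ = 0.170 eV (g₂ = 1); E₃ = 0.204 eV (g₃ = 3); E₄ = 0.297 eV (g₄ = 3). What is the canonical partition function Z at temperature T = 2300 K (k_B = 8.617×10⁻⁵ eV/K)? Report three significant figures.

Z = 8.52

k_BT = 8.617×10⁻⁵ × 2300 K = 0.19819 eV.
Eᵢ/kT = 0, 0.38700, 0.85776, 1.0293, 1.4986.
Z = Σ gᵢe^(−Eᵢ/kT) = 5·e^(−0) + 2·e^(−0.38700) + 1·e^(−0.85776) + 3·e^(−1.0293) + 3·e^(−1.4986) = 5.0000 + 1.3582 + 0.42411 + 1.0718 + 0.67033 = 8.5244.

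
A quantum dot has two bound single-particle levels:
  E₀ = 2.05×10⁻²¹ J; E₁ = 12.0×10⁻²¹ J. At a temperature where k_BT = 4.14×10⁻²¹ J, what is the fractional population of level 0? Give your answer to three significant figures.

0.917

Eᵢ/kT = 0.49517, 2.8986.
Z = Σ e^(−Eᵢ/kT) = e^(−0.49517) + e^(−2.8986) = 0.60947 + 0.055100 = 0.66457.
P₀ = e^(−E₀/kT) / Z = 0.60947/0.66457 = 0.917.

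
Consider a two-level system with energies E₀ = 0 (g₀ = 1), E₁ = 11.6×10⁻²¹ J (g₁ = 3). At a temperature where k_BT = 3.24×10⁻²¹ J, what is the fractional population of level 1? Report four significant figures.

0.07716

Eᵢ/kT = 0, 3.58025.
Z = Σ gᵢe^(−Eᵢ/kT) = 1·e^(−0) + 3·e^(−3.58025) = 1.00000 + 0.0836062 = 1.08361.
P₁ = g₁ e^(−E₁/kT) / Z = 0.0836062/1.08361 = 0.07716.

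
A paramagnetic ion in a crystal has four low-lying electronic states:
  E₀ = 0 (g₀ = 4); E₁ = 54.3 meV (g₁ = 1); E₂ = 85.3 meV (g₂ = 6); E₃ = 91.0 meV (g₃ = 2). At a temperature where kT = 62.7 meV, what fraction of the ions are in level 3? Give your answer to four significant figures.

Eᵢ/kT = 0, 0.866029, 1.36045, 1.45136.
Z = Σ gᵢe^(−Eᵢ/kT) = 4·e^(−0) + 1·e^(−0.866029) + 6·e^(−1.36045) + 2·e^(−1.45136) = 4.00000 + 0.420619 + 1.53927 + 0.468503 = 6.42839.
P₃ = g₃ e^(−E₃/kT) / Z = 0.468503/6.42839 = 0.07288.

0.07288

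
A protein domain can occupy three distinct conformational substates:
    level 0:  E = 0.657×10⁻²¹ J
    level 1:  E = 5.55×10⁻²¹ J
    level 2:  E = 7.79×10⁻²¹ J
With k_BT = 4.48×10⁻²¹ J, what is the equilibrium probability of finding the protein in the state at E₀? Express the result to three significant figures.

Eᵢ/kT = 0.14665, 1.2388, 1.7388.
Z = Σ e^(−Eᵢ/kT) = e^(−0.14665) + e^(−1.2388) + e^(−1.7388) = 0.86360 + 0.28973 + 0.17573 = 1.3291.
P₀ = e^(−E₀/kT) / Z = 0.86360/1.3291 = 0.650.

0.650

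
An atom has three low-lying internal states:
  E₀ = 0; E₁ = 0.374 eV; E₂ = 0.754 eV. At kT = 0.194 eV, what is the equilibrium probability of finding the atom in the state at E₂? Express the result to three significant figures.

0.0176

Eᵢ/kT = 0, 1.9278, 3.8866.
Z = Σ e^(−Eᵢ/kT) = e^(−0) + e^(−1.9278) + e^(−3.8866) = 1.0000 + 0.14547 + 0.020515 = 1.1660.
P₂ = e^(−E₂/kT) / Z = 0.020515/1.1660 = 0.0176.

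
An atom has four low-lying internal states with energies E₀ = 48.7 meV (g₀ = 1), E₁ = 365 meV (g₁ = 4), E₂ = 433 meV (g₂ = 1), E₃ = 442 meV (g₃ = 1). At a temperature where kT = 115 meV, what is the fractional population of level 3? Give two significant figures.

Eᵢ/kT = 0.4235, 3.174, 3.765, 3.843.
Z = Σ gᵢe^(−Eᵢ/kT) = 1·e^(−0.4235) + 4·e^(−3.174) + 1·e^(−3.765) + 1·e^(−3.843) = 0.6548 + 0.1673 + 0.02317 + 0.02143 = 0.8667.
P₃ = g₃ e^(−E₃/kT) / Z = 0.02143/0.8667 = 0.025.

0.025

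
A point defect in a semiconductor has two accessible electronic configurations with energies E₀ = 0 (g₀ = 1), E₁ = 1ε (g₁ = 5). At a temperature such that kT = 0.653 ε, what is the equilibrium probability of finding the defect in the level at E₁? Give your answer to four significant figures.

0.5195

Eᵢ/kT = 0, 1.53139.
Z = Σ gᵢe^(−Eᵢ/kT) = 1·e^(−0) + 5·e^(−1.53139) = 1.00000 + 1.08117 = 2.08117.
P₁ = g₁ e^(−E₁/kT) / Z = 1.08117/2.08117 = 0.5195.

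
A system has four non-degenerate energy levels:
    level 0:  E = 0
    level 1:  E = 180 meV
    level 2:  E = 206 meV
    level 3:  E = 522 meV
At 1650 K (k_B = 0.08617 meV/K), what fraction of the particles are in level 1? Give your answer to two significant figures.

k_BT = 0.08617 × 1650 K = 142.2 meV.
Eᵢ/kT = 0, 1.266, 1.449, 3.671.
Z = Σ e^(−Eᵢ/kT) = e^(−0) + e^(−1.266) + e^(−1.449) + e^(−3.671) = 1.000 + 0.2820 + 0.2348 + 0.02545 = 1.542.
P₁ = e^(−E₁/kT) / Z = 0.2820/1.542 = 0.18.

0.18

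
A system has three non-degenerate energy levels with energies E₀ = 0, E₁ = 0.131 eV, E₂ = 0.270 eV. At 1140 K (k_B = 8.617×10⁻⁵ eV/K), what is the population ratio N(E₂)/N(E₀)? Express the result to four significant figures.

0.06402

k_BT = 8.617×10⁻⁵ × 1140 K = 0.0982338 eV.
n₂/n₀ = exp[−(E₂−E₀)/kT] = exp(−(0.270 eV)/(0.0982338 eV)) = exp(-2.74854) = 0.06402.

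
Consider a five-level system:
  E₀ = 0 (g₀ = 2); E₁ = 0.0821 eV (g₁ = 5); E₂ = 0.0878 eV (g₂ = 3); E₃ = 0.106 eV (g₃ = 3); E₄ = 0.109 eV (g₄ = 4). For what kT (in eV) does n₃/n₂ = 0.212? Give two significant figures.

n₃/n₂ = (g₃/g₂) exp[−(E₃−E₂)/kT] = 0.212.
⇒ (E₃−E₂)/kT = ln((3/3)/0.212) = ln(4.717) = 1.551.
kT = 0.0182 eV / 1.551 = 0.012 eV.

0.012 eV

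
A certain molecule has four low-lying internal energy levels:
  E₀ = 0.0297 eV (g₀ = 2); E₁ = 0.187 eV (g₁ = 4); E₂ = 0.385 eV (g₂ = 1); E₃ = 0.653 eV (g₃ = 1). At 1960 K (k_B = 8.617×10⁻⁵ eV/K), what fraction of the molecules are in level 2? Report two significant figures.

0.033

k_BT = 8.617×10⁻⁵ × 1960 K = 0.1689 eV.
Eᵢ/kT = 0.1758, 1.107, 2.279, 3.866.
Z = Σ gᵢe^(−Eᵢ/kT) = 2·e^(−0.1758) + 4·e^(−1.107) + 1·e^(−2.279) + 1·e^(−3.866) = 1.678 + 1.322 + 0.1024 + 0.02094 = 3.123.
P₂ = g₂ e^(−E₂/kT) / Z = 0.1024/3.123 = 0.033.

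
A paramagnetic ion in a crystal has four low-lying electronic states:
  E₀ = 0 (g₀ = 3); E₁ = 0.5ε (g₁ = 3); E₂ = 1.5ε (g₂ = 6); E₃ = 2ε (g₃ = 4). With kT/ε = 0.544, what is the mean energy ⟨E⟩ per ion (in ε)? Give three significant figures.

Eᵢ/kT = 0, 0.91912, 2.7574, 3.6765.
Z = Σ gᵢe^(−Eᵢ/kT) = 3·e^(−0) + 3·e^(−0.91912) + 6·e^(−2.7574) + 4·e^(−3.6765) = 3.0000 + 1.1966 + 0.38074 + 0.10125 = 4.6786.
⟨E⟩ = Σ Eᵢ gᵢe^(−Eᵢ/kT) / Z = (0·3.0000 + 0.5·1.1966 + 1.5·0.38074 + 2·0.10125) / 4.6786 = 0.293 ε.

0.293 ε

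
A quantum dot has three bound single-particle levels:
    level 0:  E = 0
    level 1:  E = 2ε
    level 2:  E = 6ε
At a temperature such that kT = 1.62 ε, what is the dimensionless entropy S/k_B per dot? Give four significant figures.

0.6167

Eᵢ/kT = 0, 1.23457, 3.70370.
Z = Σ e^(−Eᵢ/kT) = e^(−0) + e^(−1.23457) + e^(−3.70370) = 1.00000 + 0.290960 + 0.0246322 = 1.31559.
⟨E⟩ = Σ EᵢPᵢ = 0.554666 ε.
S/k_B = ln Z + ⟨E⟩/kT = ln(1.31559) + 0.554666/1.62 = 0.274285 + 0.342386 = 0.6167.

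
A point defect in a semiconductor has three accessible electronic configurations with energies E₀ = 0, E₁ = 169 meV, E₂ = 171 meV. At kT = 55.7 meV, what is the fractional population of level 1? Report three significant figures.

Eᵢ/kT = 0, 3.0341, 3.0700.
Z = Σ e^(−Eᵢ/kT) = e^(−0) + e^(−3.0341) + e^(−3.0700) = 1.0000 + 0.048118 + 0.046421 = 1.0945.
P₁ = e^(−E₁/kT) / Z = 0.048118/1.0945 = 0.0440.

0.0440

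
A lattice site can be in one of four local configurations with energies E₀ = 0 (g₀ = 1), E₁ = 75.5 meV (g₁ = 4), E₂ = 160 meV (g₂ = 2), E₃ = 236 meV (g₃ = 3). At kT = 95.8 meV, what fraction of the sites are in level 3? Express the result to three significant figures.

Eᵢ/kT = 0, 0.78810, 1.6701, 2.4635.
Z = Σ gᵢe^(−Eᵢ/kT) = 1·e^(−0) + 4·e^(−0.78810) + 2·e^(−1.6701) + 3·e^(−2.4635) = 1.0000 + 1.8188 + 0.37646 + 0.25541 = 3.4507.
P₃ = g₃ e^(−E₃/kT) / Z = 0.25541/3.4507 = 0.0740.

0.0740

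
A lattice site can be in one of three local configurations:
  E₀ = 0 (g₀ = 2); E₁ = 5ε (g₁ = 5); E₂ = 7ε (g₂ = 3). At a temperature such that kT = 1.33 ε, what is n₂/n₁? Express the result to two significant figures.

n₂/n₁ = (g₂/g₁) exp[−(E₂−E₁)/kT] = (3/5) × exp(−(2ε)/(1.33ε)) = (3/5) × exp(-1.504) = 0.13.

0.13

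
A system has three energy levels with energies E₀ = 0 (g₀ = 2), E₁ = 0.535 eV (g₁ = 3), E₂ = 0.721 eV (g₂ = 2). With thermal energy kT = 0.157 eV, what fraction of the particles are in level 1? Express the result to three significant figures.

0.0469

Eᵢ/kT = 0, 3.4076, 4.5924.
Z = Σ gᵢe^(−Eᵢ/kT) = 2·e^(−0) + 3·e^(−3.4076) + 2·e^(−4.5924) = 2.0000 + 0.099362 + 0.020257 = 2.1196.
P₁ = g₁ e^(−E₁/kT) / Z = 0.099362/2.1196 = 0.0469.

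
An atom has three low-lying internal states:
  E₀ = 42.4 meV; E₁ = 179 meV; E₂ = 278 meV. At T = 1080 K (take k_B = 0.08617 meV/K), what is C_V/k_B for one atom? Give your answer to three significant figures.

k_BT = 0.08617 × 1080 K = 93.064 meV.
Eᵢ/kT = 0.45560, 1.9234, 2.9872.
Z = Σ e^(−Eᵢ/kT) = e^(−0.45560) + e^(−1.9234) + e^(−2.9872) = 0.63407 + 0.14611 + 0.050428 = 0.83061.
⟨E⟩ = 80.733 meV, ⟨E²⟩ = 11701 meV².
C_V/k_B = (⟨E²⟩ − ⟨E⟩²)/(kT)² = (11701 − 6517.8)/8660.9 = 0.598.

0.598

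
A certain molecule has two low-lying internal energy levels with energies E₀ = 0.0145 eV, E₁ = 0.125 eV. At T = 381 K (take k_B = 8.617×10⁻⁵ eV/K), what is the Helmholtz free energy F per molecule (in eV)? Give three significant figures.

0.0134 eV

k_BT = 8.617×10⁻⁵ × 381 K = 0.032831 eV.
Eᵢ/kT = 0.44166, 3.8074.
Z = Σ e^(−Eᵢ/kT) = e^(−0.44166) + e^(−3.8074) = 0.64297 + 0.022206 = 0.66518.
F = −kT ln Z = −0.032831 × ln(0.66518) = −0.032831 × -0.40770 = 0.0134 eV.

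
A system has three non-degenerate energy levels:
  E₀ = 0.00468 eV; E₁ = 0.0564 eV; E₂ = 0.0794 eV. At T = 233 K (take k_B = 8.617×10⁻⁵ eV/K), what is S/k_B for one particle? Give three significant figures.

0.356

k_BT = 8.617×10⁻⁵ × 233 K = 0.020078 eV.
Eᵢ/kT = 0.23309, 2.8090, 3.9546.
Z = Σ e^(−Eᵢ/kT) = e^(−0.23309) + e^(−2.8090) + e^(−3.9546) = 0.79208 + 0.060265 + 0.019166 = 0.87151.
⟨E⟩ = Σ EᵢPᵢ = 0.0098997 eV.
S/k_B = ln Z + ⟨E⟩/kT = ln(0.87151) + 0.0098997/0.020078 = -0.13753 + 0.49306 = 0.356.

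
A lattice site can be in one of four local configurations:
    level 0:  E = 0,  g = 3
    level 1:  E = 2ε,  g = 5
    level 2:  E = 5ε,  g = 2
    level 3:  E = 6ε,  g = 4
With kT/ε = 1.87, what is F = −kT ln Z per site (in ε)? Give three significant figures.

-3.02 ε

Eᵢ/kT = 0, 1.0695, 2.6738, 3.2086.
Z = Σ gᵢe^(−Eᵢ/kT) = 3·e^(−0) + 5·e^(−1.0695) + 2·e^(−2.6738) + 4·e^(−3.2086) = 3.0000 + 1.7159 + 0.13798 + 0.16165 = 5.0155.
F = −kT ln Z = −1.87 × ln(5.0155) = −1.87 × 1.6125 = -3.02 ε.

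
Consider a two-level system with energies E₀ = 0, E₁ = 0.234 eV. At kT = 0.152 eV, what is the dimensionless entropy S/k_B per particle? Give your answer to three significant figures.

Eᵢ/kT = 0, 1.5395.
Z = Σ e^(−Eᵢ/kT) = e^(−0) + e^(−1.5395) = 1.0000 + 0.21449 = 1.2145.
⟨E⟩ = Σ EᵢPᵢ = 0.041326 eV.
S/k_B = ln Z + ⟨E⟩/kT = ln(1.2145) + 0.041326/0.152 = 0.19433 + 0.27188 = 0.466.

0.466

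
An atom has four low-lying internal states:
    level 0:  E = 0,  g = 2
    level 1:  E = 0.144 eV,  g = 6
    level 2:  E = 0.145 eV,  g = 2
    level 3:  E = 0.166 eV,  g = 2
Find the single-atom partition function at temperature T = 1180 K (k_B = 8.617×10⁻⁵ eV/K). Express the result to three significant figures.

Z = 4.33

k_BT = 8.617×10⁻⁵ × 1180 K = 0.10168 eV.
Eᵢ/kT = 0, 1.4162, 1.4260, 1.6326.
Z = Σ gᵢe^(−Eᵢ/kT) = 2·e^(−0) + 6·e^(−1.4162) + 2·e^(−1.4260) + 2·e^(−1.6326) = 2.0000 + 1.4558 + 0.48054 + 0.39084 = 4.3272.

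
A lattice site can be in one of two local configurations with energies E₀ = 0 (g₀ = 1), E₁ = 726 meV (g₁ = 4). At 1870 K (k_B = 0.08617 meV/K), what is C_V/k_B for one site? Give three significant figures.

0.823

k_BT = 0.08617 × 1870 K = 161.14 meV.
Eᵢ/kT = 0, 4.5054.
Z = Σ gᵢe^(−Eᵢ/kT) = 1·e^(−0) + 4·e^(−4.5054) = 1.0000 + 0.044197 = 1.0442.
⟨E⟩ = 30.729 meV, ⟨E²⟩ = 22309 meV².
C_V/k_B = (⟨E²⟩ − ⟨E⟩²)/(kT)² = (22309 − 944.27)/25966 = 0.823.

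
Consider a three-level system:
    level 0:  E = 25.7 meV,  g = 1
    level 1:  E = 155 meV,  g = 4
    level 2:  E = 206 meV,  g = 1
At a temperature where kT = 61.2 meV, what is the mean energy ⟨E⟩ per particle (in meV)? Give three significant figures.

72.6 meV

Eᵢ/kT = 0.41993, 2.5327, 3.3660.
Z = Σ gᵢe^(−Eᵢ/kT) = 1·e^(−0.41993) + 4·e^(−2.5327) + 1·e^(−3.3660) = 0.65709 + 0.31778 + 0.034527 = 1.0094.
⟨E⟩ = Σ Eᵢ gᵢe^(−Eᵢ/kT) / Z = (25.7·0.65709 + 155·0.31778 + 206·0.034527) / 1.0094 = 72.6 meV.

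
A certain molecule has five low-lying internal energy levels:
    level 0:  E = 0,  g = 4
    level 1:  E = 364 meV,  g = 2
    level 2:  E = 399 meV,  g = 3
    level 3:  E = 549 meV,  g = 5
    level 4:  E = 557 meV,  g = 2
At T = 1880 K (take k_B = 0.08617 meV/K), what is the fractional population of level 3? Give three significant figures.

0.0359

k_BT = 0.08617 × 1880 K = 162.00 meV.
Eᵢ/kT = 0, 2.2469, 2.4630, 3.3889, 3.4383.
Z = Σ gᵢe^(−Eᵢ/kT) = 4·e^(−0) + 2·e^(−2.2469) + 3·e^(−2.4630) + 5·e^(−3.3889) + 2·e^(−3.4383) = 4.0000 + 0.21145 + 0.25554 + 0.16873 + 0.064238 = 4.7000.
P₃ = g₃ e^(−E₃/kT) / Z = 0.16873/4.7000 = 0.0359.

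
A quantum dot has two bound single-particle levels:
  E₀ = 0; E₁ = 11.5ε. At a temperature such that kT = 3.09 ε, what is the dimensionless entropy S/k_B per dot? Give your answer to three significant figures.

Eᵢ/kT = 0, 3.7217.
Z = Σ e^(−Eᵢ/kT) = e^(−0) + e^(−3.7217) = 1.0000 + 0.024193 = 1.0242.
⟨E⟩ = Σ EᵢPᵢ = 0.27165 ε.
S/k_B = ln Z + ⟨E⟩/kT = ln(1.0242) + 0.27165/3.09 = 0.023912 + 0.087913 = 0.112.

0.112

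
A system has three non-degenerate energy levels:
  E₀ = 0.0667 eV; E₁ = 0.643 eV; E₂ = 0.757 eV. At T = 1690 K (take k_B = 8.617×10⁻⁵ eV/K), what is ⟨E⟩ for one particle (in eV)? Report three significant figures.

k_BT = 8.617×10⁻⁵ × 1690 K = 0.14563 eV.
Eᵢ/kT = 0.45801, 4.4153, 5.1981.
Z = Σ e^(−Eᵢ/kT) = e^(−0.45801) + e^(−4.4153) + e^(−5.1981) = 0.63254 + 0.012091 + 0.0055271 = 0.65016.
⟨E⟩ = Σ Eᵢ e^(−Eᵢ/kT) / Z = (0.0667·0.63254 + 0.643·0.012091 + 0.757·0.0055271) / 0.65016 = 0.0833 eV.

0.0833 eV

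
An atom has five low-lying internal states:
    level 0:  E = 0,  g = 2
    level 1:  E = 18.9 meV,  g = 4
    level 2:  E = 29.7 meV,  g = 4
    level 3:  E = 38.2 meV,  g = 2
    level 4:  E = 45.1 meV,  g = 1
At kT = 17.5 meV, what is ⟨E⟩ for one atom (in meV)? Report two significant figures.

Eᵢ/kT = 0, 1.080, 1.697, 2.183, 2.577.
Z = Σ gᵢe^(−Eᵢ/kT) = 2·e^(−0) + 4·e^(−1.080) + 4·e^(−1.697) + 2·e^(−2.183) + 1·e^(−2.577) = 2.000 + 1.358 + 0.7329 + 0.2254 + 0.07600 = 4.392.
⟨E⟩ = Σ Eᵢ gᵢe^(−Eᵢ/kT) / Z = (0·2.000 + 18.9·1.358 + 29.7·0.7329 + 38.2·0.2254 + 45.1·0.07600) / 4.392 = 14 meV.

14 meV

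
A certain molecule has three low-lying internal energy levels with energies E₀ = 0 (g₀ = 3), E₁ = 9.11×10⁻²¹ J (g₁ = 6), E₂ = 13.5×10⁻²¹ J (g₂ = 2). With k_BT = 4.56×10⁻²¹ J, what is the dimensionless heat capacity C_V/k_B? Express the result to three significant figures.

Eᵢ/kT = 0, 1.9978, 2.9605.
Z = Σ gᵢe^(−Eᵢ/kT) = 3·e^(−0) + 6·e^(−1.9978) + 2·e^(−2.9605) = 3.0000 + 0.81380 + 0.10359 = 3.9174.
⟨E⟩ = 2.2495, ⟨E²⟩ = 22.060.
C_V/k_B = (⟨E²⟩ − ⟨E⟩²)/(kT)² = (22.060 − 5.0603)/20.794 = 0.818.

0.818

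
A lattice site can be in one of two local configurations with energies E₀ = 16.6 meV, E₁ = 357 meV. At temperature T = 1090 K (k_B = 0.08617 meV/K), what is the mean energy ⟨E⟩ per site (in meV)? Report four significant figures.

k_BT = 0.08617 × 1090 K = 93.9253 meV.
Eᵢ/kT = 0.176736, 3.80089.
Z = Σ e^(−Eᵢ/kT) = e^(−0.176736) + e^(−3.80089) = 0.838001 + 0.0223509 = 0.860352.
⟨E⟩ = Σ Eᵢ e^(−Eᵢ/kT) / Z = (16.6·0.838001 + 357·0.0223509) / 0.860352 = 25.44 meV.

25.44 meV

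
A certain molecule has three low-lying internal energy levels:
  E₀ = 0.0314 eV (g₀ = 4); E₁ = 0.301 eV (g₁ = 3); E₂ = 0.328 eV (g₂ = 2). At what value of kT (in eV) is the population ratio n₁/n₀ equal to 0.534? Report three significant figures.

0.794 eV

n₁/n₀ = (g₁/g₀) exp[−(E₁−E₀)/kT] = 0.534.
⇒ (E₁−E₀)/kT = ln((3/4)/0.534) = ln(1.4045) = 0.33968.
kT = 0.2696 eV / 0.33968 = 0.794 eV.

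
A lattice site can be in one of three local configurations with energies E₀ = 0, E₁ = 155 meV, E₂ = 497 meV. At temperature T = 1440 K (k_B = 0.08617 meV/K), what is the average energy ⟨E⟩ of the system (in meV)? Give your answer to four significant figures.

41.00 meV

k_BT = 0.08617 × 1440 K = 124.085 meV.
Eᵢ/kT = 0, 1.24914, 4.00532.
Z = Σ e^(−Eᵢ/kT) = e^(−0) + e^(−1.24914) + e^(−4.00532) = 1.00000 + 0.286751 + 0.0182185 = 1.30497.
⟨E⟩ = Σ Eᵢ e^(−Eᵢ/kT) / Z = (0·1.00000 + 155·0.286751 + 497·0.0182185) / 1.30497 = 41.00 meV.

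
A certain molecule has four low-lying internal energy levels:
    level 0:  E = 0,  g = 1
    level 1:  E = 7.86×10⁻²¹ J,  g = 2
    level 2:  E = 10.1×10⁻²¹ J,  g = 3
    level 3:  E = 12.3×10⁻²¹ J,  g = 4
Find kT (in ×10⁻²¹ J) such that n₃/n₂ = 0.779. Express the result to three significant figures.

4.09 ×10⁻²¹ J

n₃/n₂ = (g₃/g₂) exp[−(E₃−E₂)/kT] = 0.779.
⇒ (E₃−E₂)/kT = ln((4/3)/0.779) = ln(1.7116) = 0.53743.
kT = 2.2 ×10⁻²¹ J / 0.53743 = 4.09 ×10⁻²¹ J.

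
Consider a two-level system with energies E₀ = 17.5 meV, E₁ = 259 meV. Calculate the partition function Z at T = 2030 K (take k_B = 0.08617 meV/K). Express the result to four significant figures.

k_BT = 0.08617 × 2030 K = 174.925 meV.
Eᵢ/kT = 0.100043, 1.48063.
Z = Σ e^(−Eᵢ/kT) = e^(−0.100043) + e^(−1.48063) = 0.904799 + 0.227494 = 1.13229.

Z = 1.132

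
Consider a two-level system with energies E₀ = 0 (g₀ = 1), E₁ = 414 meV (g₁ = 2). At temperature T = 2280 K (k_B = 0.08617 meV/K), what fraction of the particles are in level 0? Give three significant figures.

0.804

k_BT = 0.08617 × 2280 K = 196.47 meV.
Eᵢ/kT = 0, 2.1072.
Z = Σ gᵢe^(−Eᵢ/kT) = 1·e^(−0) + 2·e^(−2.1072) = 1.0000 + 0.24316 = 1.2432.
P₀ = g₀ e^(−E₀/kT) / Z = 1.0000/1.2432 = 0.804.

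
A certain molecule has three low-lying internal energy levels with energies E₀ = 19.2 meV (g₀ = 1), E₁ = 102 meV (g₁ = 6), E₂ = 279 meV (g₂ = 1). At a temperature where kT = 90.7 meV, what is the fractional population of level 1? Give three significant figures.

0.695

Eᵢ/kT = 0.21169, 1.1246, 3.0761.
Z = Σ gᵢe^(−Eᵢ/kT) = 1·e^(−0.21169) + 6·e^(−1.1246) + 1·e^(−3.0761) = 0.80922 + 1.9487 + 0.046139 = 2.8041.
P₁ = g₁ e^(−E₁/kT) / Z = 1.9487/2.8041 = 0.695.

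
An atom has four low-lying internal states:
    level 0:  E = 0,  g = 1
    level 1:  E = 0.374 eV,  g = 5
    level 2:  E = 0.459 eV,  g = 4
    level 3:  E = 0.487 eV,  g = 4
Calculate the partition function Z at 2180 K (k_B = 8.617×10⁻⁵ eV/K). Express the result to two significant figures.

Z = 2.3

k_BT = 8.617×10⁻⁵ × 2180 K = 0.1879 eV.
Eᵢ/kT = 0, 1.990, 2.443, 2.592.
Z = Σ gᵢe^(−Eᵢ/kT) = 1·e^(−0) + 5·e^(−1.990) + 4·e^(−2.443) + 4·e^(−2.592) = 1.000 + 0.6835 + 0.3476 + 0.2995 = 2.331.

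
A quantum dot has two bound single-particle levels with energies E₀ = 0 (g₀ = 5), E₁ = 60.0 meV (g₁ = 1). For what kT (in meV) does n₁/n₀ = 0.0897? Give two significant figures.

n₁/n₀ = (g₁/g₀) exp[−(E₁−E₀)/kT] = 0.0897.
⇒ (E₁−E₀)/kT = ln((1/5)/0.0897) = ln(2.230) = 0.8020.
kT = 60.0 meV / 0.8020 = 75 meV.

75 meV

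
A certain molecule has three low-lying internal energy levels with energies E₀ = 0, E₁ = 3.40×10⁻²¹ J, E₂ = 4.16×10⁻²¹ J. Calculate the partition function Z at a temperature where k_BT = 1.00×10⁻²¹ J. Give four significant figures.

Eᵢ/kT = 0, 3.40000, 4.16000.
Z = Σ e^(−Eᵢ/kT) = e^(−0) + e^(−3.40000) + e^(−4.16000) = 1.00000 + 0.0333733 + 0.0156076 = 1.04898.

Z = 1.049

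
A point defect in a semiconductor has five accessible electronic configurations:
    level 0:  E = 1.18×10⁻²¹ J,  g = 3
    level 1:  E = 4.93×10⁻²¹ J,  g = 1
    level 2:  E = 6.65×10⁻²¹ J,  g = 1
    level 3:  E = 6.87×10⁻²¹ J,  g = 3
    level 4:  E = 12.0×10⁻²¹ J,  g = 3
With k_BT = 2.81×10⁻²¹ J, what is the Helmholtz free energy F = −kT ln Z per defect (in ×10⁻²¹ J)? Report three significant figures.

-2.62 ×10⁻²¹ J

Eᵢ/kT = 0.41993, 1.7544, 2.3665, 2.4448, 4.2705.
Z = Σ gᵢe^(−Eᵢ/kT) = 3·e^(−0.41993) + 1·e^(−1.7544) + 1·e^(−2.3665) + 3·e^(−2.4448) + 3·e^(−4.2705) = 1.9713 + 0.17301 + 0.093808 + 0.26023 + 0.041924 = 2.5403.
F = −kT ln Z = −2.81 × ln(2.5403) = −2.81 × 0.93228 = -2.62 ×10⁻²¹ J.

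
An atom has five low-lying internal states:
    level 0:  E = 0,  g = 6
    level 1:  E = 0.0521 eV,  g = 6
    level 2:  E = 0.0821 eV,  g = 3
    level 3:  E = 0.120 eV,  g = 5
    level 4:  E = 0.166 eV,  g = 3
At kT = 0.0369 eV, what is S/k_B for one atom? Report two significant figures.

2.5

Eᵢ/kT = 0, 1.412, 2.225, 3.252, 4.499.
Z = Σ gᵢe^(−Eᵢ/kT) = 6·e^(−0) + 6·e^(−1.412) + 3·e^(−2.225) + 5·e^(−3.252) + 3·e^(−4.499) = 6.000 + 1.462 + 0.3242 + 0.1935 + 0.03336 = 8.013.
⟨E⟩ = Σ EᵢPᵢ = 0.01642 eV.
S/k_B = ln Z + ⟨E⟩/kT = ln(8.013) + 0.01642/0.0369 = 2.081 + 0.4450 = 2.5.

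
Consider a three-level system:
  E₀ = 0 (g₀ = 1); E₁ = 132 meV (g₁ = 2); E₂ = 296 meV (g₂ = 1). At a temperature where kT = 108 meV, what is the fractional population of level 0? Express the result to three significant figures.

0.605

Eᵢ/kT = 0, 1.2222, 2.7407.
Z = Σ gᵢe^(−Eᵢ/kT) = 1·e^(−0) + 2·e^(−1.2222) + 1·e^(−2.7407) = 1.0000 + 0.58916 + 0.064525 = 1.6537.
P₀ = g₀ e^(−E₀/kT) / Z = 1.0000/1.6537 = 0.605.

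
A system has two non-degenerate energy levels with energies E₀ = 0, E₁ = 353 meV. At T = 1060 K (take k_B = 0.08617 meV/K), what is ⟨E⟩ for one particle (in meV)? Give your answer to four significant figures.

7.250 meV

k_BT = 0.08617 × 1060 K = 91.3402 meV.
Eᵢ/kT = 0, 3.86467.
Z = Σ e^(−Eᵢ/kT) = e^(−0) + e^(−3.86467) = 1.00000 + 0.0209698 = 1.02097.
⟨E⟩ = Σ Eᵢ e^(−Eᵢ/kT) / Z = (0·1.00000 + 353·0.0209698) / 1.02097 = 7.250 meV.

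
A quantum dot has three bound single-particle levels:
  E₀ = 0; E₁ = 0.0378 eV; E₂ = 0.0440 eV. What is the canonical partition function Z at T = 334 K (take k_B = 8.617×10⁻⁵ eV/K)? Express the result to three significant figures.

k_BT = 8.617×10⁻⁵ × 334 K = 0.028781 eV.
Eᵢ/kT = 0, 1.3134, 1.5288.
Z = Σ e^(−Eᵢ/kT) = e^(−0) + e^(−1.3134) + e^(−1.5288) = 1.0000 + 0.26890 + 0.21680 = 1.4857.

Z = 1.49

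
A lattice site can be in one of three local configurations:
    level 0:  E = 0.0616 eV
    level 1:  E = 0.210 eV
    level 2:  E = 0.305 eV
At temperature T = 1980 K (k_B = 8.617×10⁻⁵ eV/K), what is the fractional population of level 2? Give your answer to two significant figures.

k_BT = 8.617×10⁻⁵ × 1980 K = 0.1706 eV.
Eᵢ/kT = 0.3611, 1.231, 1.788.
Z = Σ e^(−Eᵢ/kT) = e^(−0.3611) + e^(−1.231) + e^(−1.788) = 0.6969 + 0.2920 + 0.1673 = 1.156.
P₂ = e^(−E₂/kT) / Z = 0.1673/1.156 = 0.14.

0.14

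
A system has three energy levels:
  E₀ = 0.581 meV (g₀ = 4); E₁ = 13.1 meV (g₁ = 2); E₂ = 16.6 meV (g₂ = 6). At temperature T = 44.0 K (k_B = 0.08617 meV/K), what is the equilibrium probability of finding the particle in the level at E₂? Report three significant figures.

0.0211

k_BT = 0.08617 × 44.0 K = 3.7915 meV.
Eᵢ/kT = 0.15324, 3.4551, 4.3782.
Z = Σ gᵢe^(−Eᵢ/kT) = 4·e^(−0.15324) + 2·e^(−3.4551) + 6·e^(−4.3782) = 3.4317 + 0.063168 + 0.075288 = 3.5702.
P₂ = g₂ e^(−E₂/kT) / Z = 0.075288/3.5702 = 0.0211.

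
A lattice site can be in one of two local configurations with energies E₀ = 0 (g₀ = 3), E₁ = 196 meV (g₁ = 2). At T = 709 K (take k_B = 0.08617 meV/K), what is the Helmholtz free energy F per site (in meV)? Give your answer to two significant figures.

k_BT = 0.08617 × 709 K = 61.09 meV.
Eᵢ/kT = 0, 3.208.
Z = Σ gᵢe^(−Eᵢ/kT) = 3·e^(−0) + 2·e^(−3.208) = 3.000 + 0.08087 = 3.081.
F = −kT ln Z = −61.09 × ln(3.081) = −61.09 × 1.125 = -69 meV.

-69 meV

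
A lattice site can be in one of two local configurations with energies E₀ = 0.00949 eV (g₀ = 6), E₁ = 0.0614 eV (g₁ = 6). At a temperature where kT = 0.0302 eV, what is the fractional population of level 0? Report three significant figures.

Eᵢ/kT = 0.31424, 2.0331.
Z = Σ gᵢe^(−Eᵢ/kT) = 6·e^(−0.31424) + 6·e^(−2.0331) = 4.3821 + 0.78557 = 5.1677.
P₀ = g₀ e^(−E₀/kT) / Z = 4.3821/5.1677 = 0.848.

0.848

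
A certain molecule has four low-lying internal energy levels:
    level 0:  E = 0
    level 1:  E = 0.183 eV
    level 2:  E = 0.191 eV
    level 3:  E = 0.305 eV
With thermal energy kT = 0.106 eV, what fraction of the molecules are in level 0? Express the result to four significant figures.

0.7147

Eᵢ/kT = 0, 1.72642, 1.80189, 2.87736.
Z = Σ e^(−Eᵢ/kT) = e^(−0) + e^(−1.72642) + e^(−1.80189) + e^(−2.87736) = 1.00000 + 0.177920 + 0.164987 + 0.0562832 = 1.39919.
P₀ = e^(−E₀/kT) / Z = 1.00000/1.39919 = 0.7147.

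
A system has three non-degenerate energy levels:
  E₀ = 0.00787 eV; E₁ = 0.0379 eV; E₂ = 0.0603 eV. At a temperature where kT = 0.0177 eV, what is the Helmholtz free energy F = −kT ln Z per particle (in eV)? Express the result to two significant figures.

0.0041 eV

Eᵢ/kT = 0.4446, 2.141, 3.407.
Z = Σ e^(−Eᵢ/kT) = e^(−0.4446) + e^(−2.141) + e^(−3.407) = 0.6411 + 0.1175 + 0.03314 = 0.7917.
F = −kT ln Z = −0.0177 × ln(0.7917) = −0.0177 × -0.2336 = 0.0041 eV.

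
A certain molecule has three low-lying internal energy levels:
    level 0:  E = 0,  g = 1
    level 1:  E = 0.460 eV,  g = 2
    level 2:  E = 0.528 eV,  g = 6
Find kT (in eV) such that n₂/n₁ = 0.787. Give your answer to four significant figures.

0.05082 eV

n₂/n₁ = (g₂/g₁) exp[−(E₂−E₁)/kT] = 0.787.
⇒ (E₂−E₁)/kT = ln((6/2)/0.787) = ln(3.81194) = 1.33814.
kT = 0.068 eV / 1.33814 = 0.05082 eV.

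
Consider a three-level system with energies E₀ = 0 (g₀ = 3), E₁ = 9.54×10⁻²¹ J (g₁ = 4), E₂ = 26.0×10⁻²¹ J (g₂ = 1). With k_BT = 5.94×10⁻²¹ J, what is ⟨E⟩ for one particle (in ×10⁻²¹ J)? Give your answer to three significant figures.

2.09 ×10⁻²¹ J

Eᵢ/kT = 0, 1.6061, 4.3771.
Z = Σ gᵢe^(−Eᵢ/kT) = 3·e^(−0) + 4·e^(−1.6061) + 1·e^(−4.3771) = 3.0000 + 0.80267 + 0.012562 = 3.8152.
⟨E⟩ = Σ Eᵢ gᵢe^(−Eᵢ/kT) / Z = (0·3.0000 + 9.54·0.80267 + 26.0·0.012562) / 3.8152 = 2.09 ×10⁻²¹ J.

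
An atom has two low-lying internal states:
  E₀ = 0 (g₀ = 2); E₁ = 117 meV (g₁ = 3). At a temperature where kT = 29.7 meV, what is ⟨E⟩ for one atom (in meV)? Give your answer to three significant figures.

Eᵢ/kT = 0, 3.9394.
Z = Σ gᵢe^(−Eᵢ/kT) = 2·e^(−0) + 3·e^(−3.9394) = 2.0000 + 0.058380 = 2.0584.
⟨E⟩ = Σ Eᵢ gᵢe^(−Eᵢ/kT) / Z = (0·2.0000 + 117·0.058380) / 2.0584 = 3.32 meV.

3.32 meV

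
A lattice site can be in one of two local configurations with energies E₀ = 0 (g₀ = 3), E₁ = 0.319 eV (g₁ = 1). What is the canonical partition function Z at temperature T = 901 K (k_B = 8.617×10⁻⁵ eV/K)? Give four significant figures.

Z = 3.016

k_BT = 8.617×10⁻⁵ × 901 K = 0.0776392 eV.
Eᵢ/kT = 0, 4.10875.
Z = Σ gᵢe^(−Eᵢ/kT) = 3·e^(−0) + 1·e^(−4.10875) = 3.00000 + 0.0164283 = 3.01643.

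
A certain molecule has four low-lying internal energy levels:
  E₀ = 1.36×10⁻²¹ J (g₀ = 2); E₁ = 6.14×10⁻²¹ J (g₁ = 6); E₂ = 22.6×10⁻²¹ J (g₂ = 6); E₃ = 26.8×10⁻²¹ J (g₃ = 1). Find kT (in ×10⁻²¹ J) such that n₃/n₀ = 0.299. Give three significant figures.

n₃/n₀ = (g₃/g₀) exp[−(E₃−E₀)/kT] = 0.299.
⇒ (E₃−E₀)/kT = ln((1/2)/0.299) = ln(1.6722) = 0.51414.
kT = 25.44 ×10⁻²¹ J / 0.51414 = 49.5 ×10⁻²¹ J.

49.5 ×10⁻²¹ J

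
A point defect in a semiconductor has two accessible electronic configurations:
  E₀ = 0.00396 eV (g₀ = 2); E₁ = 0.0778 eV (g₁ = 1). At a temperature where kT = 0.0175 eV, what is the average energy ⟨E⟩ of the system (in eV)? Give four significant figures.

0.004499 eV

Eᵢ/kT = 0.226286, 4.44571.
Z = Σ gᵢe^(−Eᵢ/kT) = 2·e^(−0.226286) + 1·e^(−4.44571) = 1.59498 + 0.0117288 = 1.60671.
⟨E⟩ = Σ Eᵢ gᵢe^(−Eᵢ/kT) / Z = (0.00396·1.59498 + 0.0778·0.0117288) / 1.60671 = 0.004499 eV.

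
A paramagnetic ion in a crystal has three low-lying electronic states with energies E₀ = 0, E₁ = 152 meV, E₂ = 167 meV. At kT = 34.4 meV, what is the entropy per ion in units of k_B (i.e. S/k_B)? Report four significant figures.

Eᵢ/kT = 0, 4.41860, 4.85465.
Z = Σ e^(−Eᵢ/kT) = e^(−0) + e^(−4.41860) + e^(−4.85465) = 1.00000 + 0.0120511 + 0.00779206 = 1.01984.
⟨E⟩ = Σ EᵢPᵢ = 3.07209 meV.
S/k_B = ln Z + ⟨E⟩/kT = ln(1.01984) + 3.07209/34.4 = 0.0196458 + 0.0893049 = 0.1090.

0.1090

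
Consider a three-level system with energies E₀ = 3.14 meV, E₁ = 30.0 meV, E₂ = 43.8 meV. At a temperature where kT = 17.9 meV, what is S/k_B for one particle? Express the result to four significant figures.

Eᵢ/kT = 0.175419, 1.67598, 2.44693.
Z = Σ e^(−Eᵢ/kT) = e^(−0.175419) + e^(−1.67598) + e^(−2.44693) = 0.839105 + 0.187125 + 0.0865589 = 1.11279.
⟨E⟩ = Σ EᵢPᵢ = 10.8195 meV.
S/k_B = ln Z + ⟨E⟩/kT = ln(1.11279) + 10.8195/17.9 = 0.106870 + 0.604441 = 0.7113.

0.7113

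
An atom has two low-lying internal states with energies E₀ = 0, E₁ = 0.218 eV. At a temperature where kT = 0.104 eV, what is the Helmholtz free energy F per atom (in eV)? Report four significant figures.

-0.01206 eV

Eᵢ/kT = 0, 2.09615.
Z = Σ e^(−Eᵢ/kT) = e^(−0) + e^(−2.09615) = 1.00000 + 0.122929 = 1.12293.
F = −kT ln Z = −0.104 × ln(1.12293) = −0.104 × 0.115941 = -0.01206 eV.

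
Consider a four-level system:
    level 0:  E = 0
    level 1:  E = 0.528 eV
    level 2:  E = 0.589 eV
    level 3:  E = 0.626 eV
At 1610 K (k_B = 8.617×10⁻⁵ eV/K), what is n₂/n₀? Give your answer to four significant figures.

k_BT = 8.617×10⁻⁵ × 1610 K = 0.138734 eV.
n₂/n₀ = exp[−(E₂−E₀)/kT] = exp(−(0.589 eV)/(0.138734 eV)) = exp(-4.24553) = 0.01433.

0.01433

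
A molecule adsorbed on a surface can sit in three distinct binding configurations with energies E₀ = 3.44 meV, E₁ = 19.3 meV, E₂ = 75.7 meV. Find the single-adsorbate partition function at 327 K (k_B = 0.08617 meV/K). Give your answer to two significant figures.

k_BT = 0.08617 × 327 K = 28.18 meV.
Eᵢ/kT = 0.1221, 0.6849, 2.686.
Z = Σ e^(−Eᵢ/kT) = e^(−0.1221) + e^(−0.6849) + e^(−2.686) = 0.8851 + 0.5041 + 0.06815 = 1.457.

Z = 1.5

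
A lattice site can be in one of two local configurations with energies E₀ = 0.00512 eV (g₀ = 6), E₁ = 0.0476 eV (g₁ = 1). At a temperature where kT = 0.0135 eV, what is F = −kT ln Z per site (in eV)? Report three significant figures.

-0.0192 eV

Eᵢ/kT = 0.37926, 3.5259.
Z = Σ gᵢe^(−Eᵢ/kT) = 6·e^(−0.37926) + 1·e^(−3.5259) = 4.1062 + 0.029425 = 4.1356.
F = −kT ln Z = −0.0135 × ln(4.1356) = −0.0135 × 1.4196 = -0.0192 eV.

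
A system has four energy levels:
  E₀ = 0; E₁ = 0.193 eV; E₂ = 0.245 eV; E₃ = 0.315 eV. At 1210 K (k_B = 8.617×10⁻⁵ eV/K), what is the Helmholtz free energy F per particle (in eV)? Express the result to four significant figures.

k_BT = 8.617×10⁻⁵ × 1210 K = 0.104266 eV.
Eᵢ/kT = 0, 1.85103, 2.34976, 3.02112.
Z = Σ e^(−Eᵢ/kT) = e^(−0) + e^(−1.85103) + e^(−2.34976) + e^(−3.02112) = 1.00000 + 0.157075 + 0.0953921 + 0.0487466 = 1.30121.
F = −kT ln Z = −0.104266 × ln(1.30121) = −0.104266 × 0.263295 = -0.02745 eV.

-0.02745 eV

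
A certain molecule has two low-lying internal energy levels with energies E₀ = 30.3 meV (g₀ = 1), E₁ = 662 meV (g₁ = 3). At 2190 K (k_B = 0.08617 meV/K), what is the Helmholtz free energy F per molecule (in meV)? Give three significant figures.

k_BT = 0.08617 × 2190 K = 188.71 meV.
Eᵢ/kT = 0.16056, 3.5080.
Z = Σ gᵢe^(−Eᵢ/kT) = 1·e^(−0.16056) + 3·e^(−3.5080) = 0.85167 + 0.089870 = 0.94154.
F = −kT ln Z = −188.71 × ln(0.94154) = −188.71 × -0.060238 = 11.4 meV.

11.4 meV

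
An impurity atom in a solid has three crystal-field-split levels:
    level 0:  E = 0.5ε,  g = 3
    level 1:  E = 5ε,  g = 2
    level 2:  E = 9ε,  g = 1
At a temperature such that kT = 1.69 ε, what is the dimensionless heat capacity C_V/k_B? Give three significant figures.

0.350

Eᵢ/kT = 0.29586, 2.9586, 5.3254.
Z = Σ gᵢe^(−Eᵢ/kT) = 3·e^(−0.29586) + 2·e^(−2.9586) + 1·e^(−5.3254) = 2.2317 + 0.10378 + 0.0048664 = 2.3403.
⟨E⟩ = 0.71724 ε, ⟨E²⟩ = 1.5154 ε².
C_V/k_B = (⟨E²⟩ − ⟨E⟩²)/(kT)² = (1.5154 − 0.51443)/2.8561 = 0.350.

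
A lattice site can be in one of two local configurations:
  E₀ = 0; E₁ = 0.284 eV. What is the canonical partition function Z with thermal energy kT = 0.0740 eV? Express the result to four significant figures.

Eᵢ/kT = 0, 3.83784.
Z = Σ e^(−Eᵢ/kT) = e^(−0) + e^(−3.83784) = 1.00000 + 0.0215401 = 1.02154.

Z = 1.022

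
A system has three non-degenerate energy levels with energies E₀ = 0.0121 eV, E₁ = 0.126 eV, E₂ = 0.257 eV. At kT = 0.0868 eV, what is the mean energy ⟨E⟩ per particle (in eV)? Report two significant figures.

0.046 eV

Eᵢ/kT = 0.1394, 1.452, 2.961.
Z = Σ e^(−Eᵢ/kT) = e^(−0.1394) + e^(−1.452) + e^(−2.961) = 0.8699 + 0.2341 + 0.05177 = 1.156.
⟨E⟩ = Σ Eᵢ e^(−Eᵢ/kT) / Z = (0.0121·0.8699 + 0.126·0.2341 + 0.257·0.05177) / 1.156 = 0.046 eV.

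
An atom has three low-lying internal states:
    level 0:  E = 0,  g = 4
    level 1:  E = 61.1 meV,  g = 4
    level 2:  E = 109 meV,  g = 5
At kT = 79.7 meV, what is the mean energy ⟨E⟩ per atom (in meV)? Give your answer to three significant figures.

Eᵢ/kT = 0, 0.76662, 1.3676.
Z = Σ gᵢe^(−Eᵢ/kT) = 4·e^(−0) + 4·e^(−0.76662) + 5·e^(−1.3676) = 4.0000 + 1.8583 + 1.2736 = 7.1319.
⟨E⟩ = Σ Eᵢ gᵢe^(−Eᵢ/kT) / Z = (0·4.0000 + 61.1·1.8583 + 109·1.2736) / 7.1319 = 35.4 meV.

35.4 meV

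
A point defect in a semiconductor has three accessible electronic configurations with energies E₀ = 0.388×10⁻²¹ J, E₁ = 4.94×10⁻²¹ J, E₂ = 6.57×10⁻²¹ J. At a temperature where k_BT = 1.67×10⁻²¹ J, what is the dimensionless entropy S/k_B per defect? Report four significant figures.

Eᵢ/kT = 0.232335, 2.95808, 3.93413.
Z = Σ e^(−Eᵢ/kT) = e^(−0.232335) + e^(−2.95808) + e^(−3.93413) = 0.792681 + 0.0519185 + 0.0195627 = 0.864162.
⟨E⟩ = Σ EᵢPᵢ = 0.801429 ×10⁻²¹ J.
S/k_B = ln Z + ⟨E⟩/kT = ln(0.864162) + 0.801429/1.67 = -0.145995 + 0.479898 = 0.3339.

0.3339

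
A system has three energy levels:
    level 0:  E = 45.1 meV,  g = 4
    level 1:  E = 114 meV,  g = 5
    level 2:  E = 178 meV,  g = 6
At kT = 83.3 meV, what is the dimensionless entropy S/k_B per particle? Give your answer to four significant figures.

Eᵢ/kT = 0.541417, 1.36855, 2.13685.
Z = Σ gᵢe^(−Eᵢ/kT) = 4·e^(−0.541417) + 5·e^(−1.36855) + 6·e^(−2.13685) = 2.32769 + 1.27238 + 0.708156 = 4.30823.
⟨E⟩ = Σ EᵢPᵢ = 87.2938 meV.
S/k_B = ln Z + ⟨E⟩/kT = ln(4.30823) + 87.2938/83.3 = 1.46053 + 1.04794 = 2.508.

2.508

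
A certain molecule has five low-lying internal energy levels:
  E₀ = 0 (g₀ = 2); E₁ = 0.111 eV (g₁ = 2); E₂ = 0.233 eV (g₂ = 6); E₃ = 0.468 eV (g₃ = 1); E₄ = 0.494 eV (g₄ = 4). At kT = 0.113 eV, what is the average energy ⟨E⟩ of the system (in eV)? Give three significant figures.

Eᵢ/kT = 0, 0.98230, 2.0619, 4.1416, 4.3717.
Z = Σ gᵢe^(−Eᵢ/kT) = 2·e^(−0) + 2·e^(−0.98230) + 6·e^(−2.0619) + 1·e^(−4.1416) + 4·e^(−4.3717) = 2.0000 + 0.74890 + 0.76327 + 0.015897 + 0.050519 = 3.5786.
⟨E⟩ = Σ Eᵢ gᵢe^(−Eᵢ/kT) / Z = (0·2.0000 + 0.111·0.74890 + 0.233·0.76327 + 0.468·0.015897 + 0.494·0.050519) / 3.5786 = 0.0820 eV.

0.0820 eV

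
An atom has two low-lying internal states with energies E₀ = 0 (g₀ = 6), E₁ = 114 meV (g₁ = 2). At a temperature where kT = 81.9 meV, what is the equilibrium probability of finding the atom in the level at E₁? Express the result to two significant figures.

Eᵢ/kT = 0, 1.392.
Z = Σ gᵢe^(−Eᵢ/kT) = 6·e^(−0) + 2·e^(−1.392) = 6.000 + 0.4972 = 6.497.
P₁ = g₁ e^(−E₁/kT) / Z = 0.4972/6.497 = 0.077.

0.077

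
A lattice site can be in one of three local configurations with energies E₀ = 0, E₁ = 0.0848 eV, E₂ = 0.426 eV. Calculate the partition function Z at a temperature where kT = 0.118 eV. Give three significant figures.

Z = 1.51

Eᵢ/kT = 0, 0.71864, 3.6102.
Z = Σ e^(−Eᵢ/kT) = e^(−0) + e^(−0.71864) + e^(−3.6102) = 1.0000 + 0.48741 + 0.027046 = 1.5145.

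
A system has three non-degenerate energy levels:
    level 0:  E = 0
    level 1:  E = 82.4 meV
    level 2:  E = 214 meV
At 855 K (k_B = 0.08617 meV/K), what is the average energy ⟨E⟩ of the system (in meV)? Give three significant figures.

k_BT = 0.08617 × 855 K = 73.675 meV.
Eᵢ/kT = 0, 1.1184, 2.9046.
Z = Σ e^(−Eᵢ/kT) = e^(−0) + e^(−1.1184) + e^(−2.9046) = 1.0000 + 0.32680 + 0.054771 = 1.3816.
⟨E⟩ = Σ Eᵢ e^(−Eᵢ/kT) / Z = (0·1.0000 + 82.4·0.32680 + 214·0.054771) / 1.3816 = 28.0 meV.

28.0 meV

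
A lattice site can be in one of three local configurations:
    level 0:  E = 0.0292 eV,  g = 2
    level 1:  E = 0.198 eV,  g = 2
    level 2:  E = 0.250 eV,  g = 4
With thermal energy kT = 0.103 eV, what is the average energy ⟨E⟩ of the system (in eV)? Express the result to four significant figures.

Eᵢ/kT = 0.283495, 1.92233, 2.42718.
Z = Σ gᵢe^(−Eᵢ/kT) = 2·e^(−0.283495) + 2·e^(−1.92233) + 4·e^(−2.42718) = 1.50629 + 0.292532 + 0.353142 = 2.15196.
⟨E⟩ = Σ Eᵢ gᵢe^(−Eᵢ/kT) / Z = (0.0292·1.50629 + 0.198·0.292532 + 0.250·0.353142) / 2.15196 = 0.08838 eV.

0.08838 eV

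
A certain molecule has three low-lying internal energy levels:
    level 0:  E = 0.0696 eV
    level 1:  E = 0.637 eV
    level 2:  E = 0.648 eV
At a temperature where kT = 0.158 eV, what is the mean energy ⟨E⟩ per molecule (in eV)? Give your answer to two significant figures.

Eᵢ/kT = 0.4405, 4.032, 4.101.
Z = Σ e^(−Eᵢ/kT) = e^(−0.4405) + e^(−4.032) + e^(−4.101) = 0.6437 + 0.01774 + 0.01656 = 0.6780.
⟨E⟩ = Σ Eᵢ e^(−Eᵢ/kT) / Z = (0.0696·0.6437 + 0.637·0.01774 + 0.648·0.01656) / 0.6780 = 0.099 eV.

0.099 eV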